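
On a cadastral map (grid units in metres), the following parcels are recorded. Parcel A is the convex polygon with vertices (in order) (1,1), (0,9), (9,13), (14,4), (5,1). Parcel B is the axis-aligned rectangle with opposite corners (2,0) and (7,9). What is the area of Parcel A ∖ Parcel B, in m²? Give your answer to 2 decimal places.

|Parcel A| = 110, |Parcel A∩Parcel B| = 39.3333.
|Parcel A ∖ Parcel B| = |Parcel A| − |Parcel A∩Parcel B| = 110 − 39.3333 = 70.67.

70.67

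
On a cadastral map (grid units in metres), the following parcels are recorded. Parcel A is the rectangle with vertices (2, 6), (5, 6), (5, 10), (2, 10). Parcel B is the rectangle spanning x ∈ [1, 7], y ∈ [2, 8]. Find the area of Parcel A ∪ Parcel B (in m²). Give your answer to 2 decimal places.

By inclusion–exclusion:
Individual areas: |Parcel A| = 12, |Parcel B| = 36.
|Parcel A∩Parcel B|: x∈[2,5], y∈[6,8] → 3·2 = 6.
|Parcel A ∪ Parcel B| = 48 − 6 = 42.00.

42.00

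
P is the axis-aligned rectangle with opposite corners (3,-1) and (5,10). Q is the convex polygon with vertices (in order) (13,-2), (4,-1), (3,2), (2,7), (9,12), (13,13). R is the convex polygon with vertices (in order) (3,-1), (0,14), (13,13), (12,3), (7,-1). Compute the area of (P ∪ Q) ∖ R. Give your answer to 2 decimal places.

|P ∪ Q| = 129.6429.
|(P ∪ Q) ∩ R| = 106.1429.
|(P ∪ Q) ∖ R| = 129.6429 − 106.1429 = 23.50.

23.50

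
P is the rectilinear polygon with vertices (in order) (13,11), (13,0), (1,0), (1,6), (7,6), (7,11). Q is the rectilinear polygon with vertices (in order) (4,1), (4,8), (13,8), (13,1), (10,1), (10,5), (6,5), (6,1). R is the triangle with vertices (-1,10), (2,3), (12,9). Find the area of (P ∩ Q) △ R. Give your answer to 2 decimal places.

72.93

|P ∩ Q| = 41.
|(P ∩ Q) ∩ R| = 6.0333.
|(P ∩ Q) △ R| = 41 + 44 − 12.0667 = 72.93.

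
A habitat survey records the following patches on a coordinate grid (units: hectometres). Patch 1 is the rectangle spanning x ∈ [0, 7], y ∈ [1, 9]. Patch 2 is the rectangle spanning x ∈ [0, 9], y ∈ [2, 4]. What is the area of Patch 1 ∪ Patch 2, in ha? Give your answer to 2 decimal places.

By inclusion–exclusion:
Individual areas: |Patch 1| = 56, |Patch 2| = 18.
|Patch 1∩Patch 2|: x∈[0,7], y∈[2,4] → 7·2 = 14.
|Patch 1 ∪ Patch 2| = 74 − 14 = 60.00.

60.00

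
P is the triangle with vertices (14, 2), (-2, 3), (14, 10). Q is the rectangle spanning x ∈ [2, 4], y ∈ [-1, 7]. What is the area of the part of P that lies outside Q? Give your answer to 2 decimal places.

|P| = 64, |P∩Q| = 5.
|P ∖ Q| = |P| − |P∩Q| = 64 − 5 = 59.00.

59.00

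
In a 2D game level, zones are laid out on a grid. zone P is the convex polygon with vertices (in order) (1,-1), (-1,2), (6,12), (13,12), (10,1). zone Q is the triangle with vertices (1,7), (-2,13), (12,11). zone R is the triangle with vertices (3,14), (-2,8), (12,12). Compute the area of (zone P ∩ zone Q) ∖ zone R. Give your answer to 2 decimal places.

|zone P ∩ zone Q| = 13.8637.
|(zone P ∩ zone Q) ∩ zone R| = 4.1602.
|(zone P ∩ zone Q) ∖ zone R| = 13.8637 − 4.1602 = 9.70.

9.70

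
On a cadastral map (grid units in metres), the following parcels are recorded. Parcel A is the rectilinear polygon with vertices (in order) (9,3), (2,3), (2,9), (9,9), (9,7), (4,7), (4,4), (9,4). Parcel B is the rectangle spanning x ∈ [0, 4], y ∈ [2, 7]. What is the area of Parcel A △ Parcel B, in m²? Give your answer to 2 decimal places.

31.00

|Parcel A| = 27, |Parcel B| = 20, |Parcel A∩Parcel B| = 8.
|Parcel A △ Parcel B| = |Parcel A| + |Parcel B| − 2·|Parcel A∩Parcel B| = 27 + 20 − 16 = 31.00.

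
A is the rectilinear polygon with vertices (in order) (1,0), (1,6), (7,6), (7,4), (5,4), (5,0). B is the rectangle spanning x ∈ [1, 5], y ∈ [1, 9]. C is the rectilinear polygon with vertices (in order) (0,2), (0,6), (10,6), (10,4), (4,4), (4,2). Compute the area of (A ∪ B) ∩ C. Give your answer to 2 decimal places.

The region (A ∪ B) ∩ C is the polygon with vertices (1,6), (5,6), (7,6), (7,4), (5,4), (4,4), (4,2), (1,2).
By the shoelace formula its area is 18.00.

18.00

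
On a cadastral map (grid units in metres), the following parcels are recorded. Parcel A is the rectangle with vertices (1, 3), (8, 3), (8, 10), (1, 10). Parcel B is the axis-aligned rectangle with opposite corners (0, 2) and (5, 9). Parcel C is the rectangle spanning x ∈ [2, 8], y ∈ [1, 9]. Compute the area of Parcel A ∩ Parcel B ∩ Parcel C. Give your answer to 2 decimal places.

18.00

The intersection is the polygon with vertices (5,9), (5,3), (2,3), (2,9).
By the shoelace formula its area is 18.00.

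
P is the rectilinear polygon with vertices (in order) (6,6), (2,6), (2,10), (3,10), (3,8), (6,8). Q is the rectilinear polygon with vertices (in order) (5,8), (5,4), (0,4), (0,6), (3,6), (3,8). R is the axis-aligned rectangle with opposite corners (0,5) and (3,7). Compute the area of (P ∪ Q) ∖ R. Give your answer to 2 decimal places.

16.00

|P ∪ Q| = 20.
|(P ∪ Q) ∩ R| = 4.
|(P ∪ Q) ∖ R| = 20 − 4 = 16.00.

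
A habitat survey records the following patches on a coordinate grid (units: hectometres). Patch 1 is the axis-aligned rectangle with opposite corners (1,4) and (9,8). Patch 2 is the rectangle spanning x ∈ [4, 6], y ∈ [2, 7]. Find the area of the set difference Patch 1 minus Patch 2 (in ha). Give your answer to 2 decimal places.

|Patch 1∩Patch 2|: x∈[4,6], y∈[4,7] → 2·3 = 6.
|Patch 1| = 32.
|Patch 1 ∖ Patch 2| = |Patch 1| − |Patch 1∩Patch 2| = 32 − 6 = 26.00.

26.00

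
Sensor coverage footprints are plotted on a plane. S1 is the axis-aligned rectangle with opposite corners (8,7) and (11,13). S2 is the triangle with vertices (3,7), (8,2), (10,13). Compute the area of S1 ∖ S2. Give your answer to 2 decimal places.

10.99

|S1| = 18, |S1∩S2| = 7.013.
|S1 ∖ S2| = |S1| − |S1∩S2| = 18 − 7.013 = 10.99.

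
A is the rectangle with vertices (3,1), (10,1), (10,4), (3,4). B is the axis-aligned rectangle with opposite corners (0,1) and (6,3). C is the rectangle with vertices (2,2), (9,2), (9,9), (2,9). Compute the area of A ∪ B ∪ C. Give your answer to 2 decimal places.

63.00

By inclusion–exclusion:
Individual areas: |A| = 21, |B| = 12, |C| = 49.
|A∩B|: x∈[3,6], y∈[1,3] → 3·2 = 6.
|A∩C|: x∈[3,9], y∈[2,4] → 6·2 = 12.
|B∩C|: x∈[2,6], y∈[2,3] → 4·1 = 4.
|A∩B∩C| = 3.
|A ∪ B ∪ C| = 82 − 22 + 3 = 63.00.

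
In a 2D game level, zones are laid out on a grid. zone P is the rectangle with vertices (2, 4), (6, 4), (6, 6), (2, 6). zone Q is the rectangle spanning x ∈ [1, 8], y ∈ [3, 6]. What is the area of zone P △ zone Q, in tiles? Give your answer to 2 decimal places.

|zone P∩zone Q|: x∈[2,6], y∈[4,6] → 4·2 = 8.
|zone P △ zone Q| = |zone P| + |zone Q| − 2·|zone P∩zone Q| = 8 + 21 − 16 = 13.00.

13.00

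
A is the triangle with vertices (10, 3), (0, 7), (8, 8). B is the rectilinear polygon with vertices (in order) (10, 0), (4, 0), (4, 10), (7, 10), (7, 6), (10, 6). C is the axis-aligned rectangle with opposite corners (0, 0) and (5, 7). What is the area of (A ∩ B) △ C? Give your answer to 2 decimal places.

|A ∩ B| = 14.0625.
|(A ∩ B) ∩ C| = 1.8.
|(A ∩ B) △ C| = 14.0625 + 35 − 3.6 = 45.46.

45.46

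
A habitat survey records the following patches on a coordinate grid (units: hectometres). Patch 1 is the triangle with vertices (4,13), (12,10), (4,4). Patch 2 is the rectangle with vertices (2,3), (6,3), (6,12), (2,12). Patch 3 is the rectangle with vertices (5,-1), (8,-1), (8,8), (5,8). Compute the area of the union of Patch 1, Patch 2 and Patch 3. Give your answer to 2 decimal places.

76.00

By inclusion–exclusion:
Individual areas: |Patch 1| = 36, |Patch 2| = 36, |Patch 3| = 27.
|Patch 1∩Patch 2| = 14.5.
|Patch 1∩Patch 3| = 6.375.
|Patch 2∩Patch 3|: x∈[5,6], y∈[3,8] → 1·5 = 5.
|Patch 1∩Patch 2∩Patch 3| = 2.875.
|Patch 1 ∪ Patch 2 ∪ Patch 3| = 99 − 25.875 + 2.875 = 76.00.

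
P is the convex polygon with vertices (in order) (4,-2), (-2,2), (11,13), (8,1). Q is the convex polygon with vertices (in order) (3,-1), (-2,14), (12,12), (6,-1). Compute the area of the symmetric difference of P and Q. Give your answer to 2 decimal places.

75.27

|P| = 78.5, |Q| = 119.5, |P∩Q| = 61.3642.
|P △ Q| = |P| + |Q| − 2·|P∩Q| = 78.5 + 119.5 − 122.7283 = 75.27.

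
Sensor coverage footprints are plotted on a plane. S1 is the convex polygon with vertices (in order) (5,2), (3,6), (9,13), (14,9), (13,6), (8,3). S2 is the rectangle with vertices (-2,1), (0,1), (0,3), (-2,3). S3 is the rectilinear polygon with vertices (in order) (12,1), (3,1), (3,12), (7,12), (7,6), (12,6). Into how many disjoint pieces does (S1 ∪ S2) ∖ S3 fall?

(S1 ∪ S2) ∖ S3 splits into 2 disjoint pieces (area 35.4667, area 4).

2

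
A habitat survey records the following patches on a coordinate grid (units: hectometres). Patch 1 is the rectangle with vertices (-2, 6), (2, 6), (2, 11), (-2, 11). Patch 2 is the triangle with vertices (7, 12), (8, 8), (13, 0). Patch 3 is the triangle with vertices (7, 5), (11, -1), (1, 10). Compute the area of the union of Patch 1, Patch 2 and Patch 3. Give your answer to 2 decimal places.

By inclusion–exclusion:
Individual areas: |Patch 1| = 20, |Patch 2| = 6, |Patch 3| = 8.
|Patch 1∩Patch 2| = 0.
|Patch 1∩Patch 3| = 0.1333.
|Patch 2∩Patch 3| = 0.
|Patch 1∩Patch 2∩Patch 3| = 0.
|Patch 1 ∪ Patch 2 ∪ Patch 3| = 34 − 0.1333 + 0 = 33.87.

33.87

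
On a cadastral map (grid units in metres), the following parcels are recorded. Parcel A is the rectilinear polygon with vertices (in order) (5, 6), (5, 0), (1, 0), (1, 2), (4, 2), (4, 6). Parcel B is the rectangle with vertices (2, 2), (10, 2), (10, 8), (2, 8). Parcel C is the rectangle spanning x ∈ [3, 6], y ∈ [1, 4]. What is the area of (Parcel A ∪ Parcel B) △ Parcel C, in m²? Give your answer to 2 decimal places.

|Parcel A ∪ Parcel B| = 56.
|(Parcel A ∪ Parcel B) ∩ Parcel C| = 8.
|(Parcel A ∪ Parcel B) △ Parcel C| = 56 + 9 − 16 = 49.00.

49.00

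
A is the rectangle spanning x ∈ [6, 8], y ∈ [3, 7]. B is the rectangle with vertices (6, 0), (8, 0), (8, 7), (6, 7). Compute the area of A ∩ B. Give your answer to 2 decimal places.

8.00

|A∩B|: x∈[6,8], y∈[3,7] → 2·4 = 8.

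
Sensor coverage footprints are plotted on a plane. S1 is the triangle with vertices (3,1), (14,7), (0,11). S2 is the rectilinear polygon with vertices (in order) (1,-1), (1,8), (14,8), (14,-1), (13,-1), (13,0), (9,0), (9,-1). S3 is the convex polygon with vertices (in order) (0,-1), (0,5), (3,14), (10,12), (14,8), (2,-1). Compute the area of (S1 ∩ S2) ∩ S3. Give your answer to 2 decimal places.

47.62

The region (S1 ∩ S2) ∩ S3 is the polygon with vertices (1,7.667), (1,8), (10.5,8), (13.034,7.276), (9.111,4.333), (3,1).
By the shoelace formula its area is 47.62.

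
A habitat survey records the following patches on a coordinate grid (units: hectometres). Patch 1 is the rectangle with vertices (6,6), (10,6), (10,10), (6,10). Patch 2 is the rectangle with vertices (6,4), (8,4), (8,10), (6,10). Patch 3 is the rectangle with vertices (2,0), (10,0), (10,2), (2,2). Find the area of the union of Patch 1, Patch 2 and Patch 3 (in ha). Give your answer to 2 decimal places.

By inclusion–exclusion:
Individual areas: |Patch 1| = 16, |Patch 2| = 12, |Patch 3| = 16.
|Patch 1∩Patch 2|: x∈[6,8], y∈[6,10] → 2·4 = 8.
|Patch 1∩Patch 3| = 0 (no overlap).
|Patch 2∩Patch 3| = 0 (no overlap).
|Patch 1∩Patch 2∩Patch 3| = 0.
|Patch 1 ∪ Patch 2 ∪ Patch 3| = 44 − 8 + 0 = 36.00.

36.00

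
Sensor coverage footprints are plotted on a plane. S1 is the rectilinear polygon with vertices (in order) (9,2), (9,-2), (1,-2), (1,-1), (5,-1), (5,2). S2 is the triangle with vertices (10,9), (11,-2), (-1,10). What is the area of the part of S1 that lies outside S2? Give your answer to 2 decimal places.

|S1| = 20, |S1∩S2| = 2.
|S1 ∖ S2| = |S1| − |S1∩S2| = 20 − 2 = 18.00.

18.00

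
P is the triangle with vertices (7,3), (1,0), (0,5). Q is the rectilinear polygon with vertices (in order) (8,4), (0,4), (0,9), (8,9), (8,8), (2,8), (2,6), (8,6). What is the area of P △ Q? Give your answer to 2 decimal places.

|P| = 16.5, |Q| = 28, |P∩Q| = 1.65.
|P △ Q| = |P| + |Q| − 2·|P∩Q| = 16.5 + 28 − 3.3 = 41.20.

41.20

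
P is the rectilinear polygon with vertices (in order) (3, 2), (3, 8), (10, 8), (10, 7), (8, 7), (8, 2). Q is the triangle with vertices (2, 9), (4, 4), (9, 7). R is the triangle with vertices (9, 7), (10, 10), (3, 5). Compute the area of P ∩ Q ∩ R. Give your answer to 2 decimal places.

The intersection is the polygon with vertices (9,7), (8,7), (8,6.667), (3.529,5.176), (3.467,5.333), (6.714,7.653).
By the shoelace formula its area is 4.03.

4.03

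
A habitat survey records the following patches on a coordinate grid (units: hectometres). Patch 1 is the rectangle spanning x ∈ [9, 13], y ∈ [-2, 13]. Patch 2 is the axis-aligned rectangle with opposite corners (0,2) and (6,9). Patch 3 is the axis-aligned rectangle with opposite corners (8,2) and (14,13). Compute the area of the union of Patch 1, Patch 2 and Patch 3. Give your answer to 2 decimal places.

By inclusion–exclusion:
Individual areas: |Patch 1| = 60, |Patch 2| = 42, |Patch 3| = 66.
|Patch 1∩Patch 2| = 0 (no overlap).
|Patch 1∩Patch 3|: x∈[9,13], y∈[2,13] → 4·11 = 44.
|Patch 2∩Patch 3| = 0 (no overlap).
|Patch 1∩Patch 2∩Patch 3| = 0.
|Patch 1 ∪ Patch 2 ∪ Patch 3| = 168 − 44 + 0 = 124.00.

124.00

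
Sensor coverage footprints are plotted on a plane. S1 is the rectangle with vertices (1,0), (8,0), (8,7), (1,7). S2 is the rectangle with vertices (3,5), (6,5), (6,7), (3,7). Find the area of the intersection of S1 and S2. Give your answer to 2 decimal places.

6.00

|S1∩S2|: x∈[3,6], y∈[5,7] → 3·2 = 6.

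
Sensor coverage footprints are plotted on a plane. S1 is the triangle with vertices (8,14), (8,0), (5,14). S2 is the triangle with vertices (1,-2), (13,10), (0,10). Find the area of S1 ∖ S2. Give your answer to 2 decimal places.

12.49

|S1| = 21, |S1∩S2| = 8.5084.
|S1 ∖ S2| = |S1| − |S1∩S2| = 21 − 8.5084 = 12.49.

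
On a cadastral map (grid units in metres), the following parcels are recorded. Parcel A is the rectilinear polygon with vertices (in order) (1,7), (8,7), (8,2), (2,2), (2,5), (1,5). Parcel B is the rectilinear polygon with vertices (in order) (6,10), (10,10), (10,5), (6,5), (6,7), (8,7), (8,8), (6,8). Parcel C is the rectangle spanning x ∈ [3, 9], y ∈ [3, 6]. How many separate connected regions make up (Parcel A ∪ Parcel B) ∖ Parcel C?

(Parcel A ∪ Parcel B) ∖ Parcel C is a single connected region.

1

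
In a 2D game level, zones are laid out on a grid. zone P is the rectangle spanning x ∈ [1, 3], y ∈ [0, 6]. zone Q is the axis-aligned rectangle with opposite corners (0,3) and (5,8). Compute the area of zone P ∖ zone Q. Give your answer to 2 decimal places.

|zone P∩zone Q|: x∈[1,3], y∈[3,6] → 2·3 = 6.
|zone P| = 12.
|zone P ∖ zone Q| = |zone P| − |zone P∩zone Q| = 12 − 6 = 6.00.

6.00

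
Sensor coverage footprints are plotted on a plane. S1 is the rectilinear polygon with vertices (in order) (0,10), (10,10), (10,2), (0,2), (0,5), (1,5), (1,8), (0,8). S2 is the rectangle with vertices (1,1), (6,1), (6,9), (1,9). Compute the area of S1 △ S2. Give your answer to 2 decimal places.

|S1| = 77, |S2| = 40, |S1∩S2| = 35.
|S1 △ S2| = |S1| + |S2| − 2·|S1∩S2| = 77 + 40 − 70 = 47.00.

47.00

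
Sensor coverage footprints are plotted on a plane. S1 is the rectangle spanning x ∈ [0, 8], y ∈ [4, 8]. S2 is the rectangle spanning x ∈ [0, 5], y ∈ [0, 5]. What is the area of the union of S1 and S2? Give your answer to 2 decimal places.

By inclusion–exclusion:
Individual areas: |S1| = 32, |S2| = 25.
|S1∩S2|: x∈[0,5], y∈[4,5] → 5·1 = 5.
|S1 ∪ S2| = 57 − 5 = 52.00.

52.00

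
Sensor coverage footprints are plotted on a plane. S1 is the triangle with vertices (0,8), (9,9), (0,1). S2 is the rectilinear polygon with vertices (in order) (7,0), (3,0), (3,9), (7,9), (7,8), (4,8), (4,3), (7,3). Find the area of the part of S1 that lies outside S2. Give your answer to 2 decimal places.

|S1| = 31.5, |S1∩S2| = 6.1111.
|S1 ∖ S2| = |S1| − |S1∩S2| = 31.5 − 6.1111 = 25.39.

25.39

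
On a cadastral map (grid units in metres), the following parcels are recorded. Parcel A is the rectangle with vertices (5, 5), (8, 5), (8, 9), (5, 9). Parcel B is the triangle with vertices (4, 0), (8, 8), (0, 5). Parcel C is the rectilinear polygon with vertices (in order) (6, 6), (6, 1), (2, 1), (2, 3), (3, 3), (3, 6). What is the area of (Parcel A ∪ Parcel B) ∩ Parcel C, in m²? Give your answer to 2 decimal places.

The region (Parcel A ∪ Parcel B) ∩ Parcel C is the polygon with vertices (4.5,1), (3.2,1), (2,2.5), (2,3), (3,3), (3,6), (6,6), (6,4).
By the shoelace formula its area is 13.85.

13.85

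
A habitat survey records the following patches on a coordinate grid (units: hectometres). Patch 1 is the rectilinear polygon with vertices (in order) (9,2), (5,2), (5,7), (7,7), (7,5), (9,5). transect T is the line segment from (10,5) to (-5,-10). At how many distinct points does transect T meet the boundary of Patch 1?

The segment meets the boundary at (7,2), (9,4).

2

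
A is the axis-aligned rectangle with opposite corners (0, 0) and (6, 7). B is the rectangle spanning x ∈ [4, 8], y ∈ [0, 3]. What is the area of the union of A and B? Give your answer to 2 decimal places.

By inclusion–exclusion:
Individual areas: |A| = 42, |B| = 12.
|A∩B|: x∈[4,6], y∈[0,3] → 2·3 = 6.
|A ∪ B| = 54 − 6 = 48.00.

48.00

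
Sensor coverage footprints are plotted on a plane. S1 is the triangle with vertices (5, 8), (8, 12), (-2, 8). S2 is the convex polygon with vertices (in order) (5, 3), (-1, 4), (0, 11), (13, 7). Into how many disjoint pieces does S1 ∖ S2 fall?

S1 ∖ S2 splits into 2 disjoint pieces (area 4.8149, area 0.5238).

2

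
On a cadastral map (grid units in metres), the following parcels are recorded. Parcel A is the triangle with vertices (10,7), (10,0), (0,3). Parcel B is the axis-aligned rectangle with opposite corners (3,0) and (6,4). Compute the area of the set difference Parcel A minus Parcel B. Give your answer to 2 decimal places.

|Parcel A| = 35, |Parcel A∩Parcel B| = 7.05.
|Parcel A ∖ Parcel B| = |Parcel A| − |Parcel A∩Parcel B| = 35 − 7.05 = 27.95.

27.95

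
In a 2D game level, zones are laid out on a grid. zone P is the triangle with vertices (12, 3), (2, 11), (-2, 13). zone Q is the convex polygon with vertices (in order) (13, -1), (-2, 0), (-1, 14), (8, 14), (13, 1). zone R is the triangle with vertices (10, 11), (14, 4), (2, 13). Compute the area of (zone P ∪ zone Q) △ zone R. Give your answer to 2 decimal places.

|zone P ∪ zone Q| = 178.0849.
|(zone P ∪ zone Q) ∩ zone R| = 15.8459.
|(zone P ∪ zone Q) △ zone R| = 178.0849 + 24 − 31.6918 = 170.39.

170.39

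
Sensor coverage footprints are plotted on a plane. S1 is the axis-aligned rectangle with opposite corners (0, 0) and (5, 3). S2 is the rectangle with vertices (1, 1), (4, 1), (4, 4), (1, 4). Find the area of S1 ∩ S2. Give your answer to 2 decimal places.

6.00

|S1∩S2|: x∈[1,4], y∈[1,3] → 3·2 = 6.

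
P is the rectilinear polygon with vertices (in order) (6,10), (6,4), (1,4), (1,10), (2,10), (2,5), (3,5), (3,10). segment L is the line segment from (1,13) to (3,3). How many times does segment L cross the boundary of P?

4

The segment meets the boundary at (2.8,4), (2.6,5), (2,8), (1.6,10).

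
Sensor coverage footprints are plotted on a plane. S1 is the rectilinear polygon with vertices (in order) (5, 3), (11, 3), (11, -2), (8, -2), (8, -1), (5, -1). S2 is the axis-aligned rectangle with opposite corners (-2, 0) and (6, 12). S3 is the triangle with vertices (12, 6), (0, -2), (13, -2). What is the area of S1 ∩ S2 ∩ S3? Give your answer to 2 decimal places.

1.67

The intersection is the polygon with vertices (6,0), (5,0), (5,1.333), (6,2).
By the shoelace formula its area is 1.67.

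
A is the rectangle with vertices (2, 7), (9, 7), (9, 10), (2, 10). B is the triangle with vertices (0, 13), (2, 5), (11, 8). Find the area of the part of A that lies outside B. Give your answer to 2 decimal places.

1.48

|A| = 21, |A∩B| = 19.5242.
|A ∖ B| = |A| − |A∩B| = 21 − 19.5242 = 1.48.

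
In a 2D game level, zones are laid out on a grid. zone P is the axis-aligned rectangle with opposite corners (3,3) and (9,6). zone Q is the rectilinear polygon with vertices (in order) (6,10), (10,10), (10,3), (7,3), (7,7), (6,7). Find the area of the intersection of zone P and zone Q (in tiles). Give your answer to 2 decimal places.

The intersection is the polygon with vertices (9,6), (9,3), (7,3), (7,6).
By the shoelace formula its area is 6.00.

6.00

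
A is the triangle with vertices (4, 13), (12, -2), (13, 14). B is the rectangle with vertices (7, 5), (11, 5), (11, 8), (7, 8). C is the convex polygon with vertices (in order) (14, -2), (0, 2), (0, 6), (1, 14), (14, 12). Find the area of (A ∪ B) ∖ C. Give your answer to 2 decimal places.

|A ∪ B| = 73.0042.
|(A ∪ B) ∩ C| = 66.5651.
|(A ∪ B) ∖ C| = 73.0042 − 66.5651 = 6.44.

6.44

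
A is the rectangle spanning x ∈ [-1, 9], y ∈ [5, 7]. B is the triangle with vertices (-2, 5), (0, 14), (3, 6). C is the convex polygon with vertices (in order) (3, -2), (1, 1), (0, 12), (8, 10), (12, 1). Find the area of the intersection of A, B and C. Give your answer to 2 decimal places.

The intersection is the polygon with vertices (2.625,7), (3,6), (0.589,5.518), (0.455,7).
By the shoelace formula its area is 2.90.

2.90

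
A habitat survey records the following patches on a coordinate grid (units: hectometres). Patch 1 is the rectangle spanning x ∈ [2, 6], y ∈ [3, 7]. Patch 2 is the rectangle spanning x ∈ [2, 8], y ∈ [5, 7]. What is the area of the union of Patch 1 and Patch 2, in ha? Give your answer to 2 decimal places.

By inclusion–exclusion:
Individual areas: |Patch 1| = 16, |Patch 2| = 12.
|Patch 1∩Patch 2|: x∈[2,6], y∈[5,7] → 4·2 = 8.
|Patch 1 ∪ Patch 2| = 28 − 8 = 20.00.

20.00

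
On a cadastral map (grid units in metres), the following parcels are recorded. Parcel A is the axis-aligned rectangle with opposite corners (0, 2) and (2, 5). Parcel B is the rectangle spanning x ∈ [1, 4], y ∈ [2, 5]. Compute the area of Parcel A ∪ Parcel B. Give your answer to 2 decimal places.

12.00

By inclusion–exclusion:
Individual areas: |Parcel A| = 6, |Parcel B| = 9.
|Parcel A∩Parcel B|: x∈[1,2], y∈[2,5] → 1·3 = 3.
|Parcel A ∪ Parcel B| = 15 − 3 = 12.00.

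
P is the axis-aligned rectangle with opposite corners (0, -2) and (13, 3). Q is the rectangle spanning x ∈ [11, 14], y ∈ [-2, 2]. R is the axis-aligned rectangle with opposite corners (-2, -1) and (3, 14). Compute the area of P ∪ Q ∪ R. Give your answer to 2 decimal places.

By inclusion–exclusion:
Individual areas: |P| = 65, |Q| = 12, |R| = 75.
|P∩Q|: x∈[11,13], y∈[-2,2] → 2·4 = 8.
|P∩R|: x∈[0,3], y∈[-1,3] → 3·4 = 12.
|Q∩R| = 0 (no overlap).
|P∩Q∩R| = 0.
|P ∪ Q ∪ R| = 152 − 20 + 0 = 132.00.

132.00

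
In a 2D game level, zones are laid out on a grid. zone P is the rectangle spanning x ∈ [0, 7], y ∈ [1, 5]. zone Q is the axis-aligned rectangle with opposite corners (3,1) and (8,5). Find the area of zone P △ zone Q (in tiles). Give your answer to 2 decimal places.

|zone P∩zone Q|: x∈[3,7], y∈[1,5] → 4·4 = 16.
|zone P △ zone Q| = |zone P| + |zone Q| − 2·|zone P∩zone Q| = 28 + 20 − 32 = 16.00.

16.00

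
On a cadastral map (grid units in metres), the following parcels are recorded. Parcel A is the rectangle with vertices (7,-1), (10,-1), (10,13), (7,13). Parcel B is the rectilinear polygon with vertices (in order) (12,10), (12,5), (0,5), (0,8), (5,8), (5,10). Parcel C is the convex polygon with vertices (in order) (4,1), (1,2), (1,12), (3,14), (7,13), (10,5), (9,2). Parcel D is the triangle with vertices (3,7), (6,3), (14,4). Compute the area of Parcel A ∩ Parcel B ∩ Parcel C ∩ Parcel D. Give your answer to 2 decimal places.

1.50

The intersection is the polygon with vertices (7,5.909), (9.962,5.101), (10,5), (7,5).
By the shoelace formula its area is 1.50.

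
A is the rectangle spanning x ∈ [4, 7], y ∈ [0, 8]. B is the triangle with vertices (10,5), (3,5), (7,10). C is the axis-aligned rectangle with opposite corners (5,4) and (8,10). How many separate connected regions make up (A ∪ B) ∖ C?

(A ∪ B) ∖ C splits into 2 disjoint pieces (area 16.625, area 3.3333).

2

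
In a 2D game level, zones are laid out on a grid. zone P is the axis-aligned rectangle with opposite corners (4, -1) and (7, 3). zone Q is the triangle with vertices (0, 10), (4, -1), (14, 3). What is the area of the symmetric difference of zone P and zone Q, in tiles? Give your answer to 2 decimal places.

54.60

|zone P| = 12, |zone Q| = 63, |zone P∩zone Q| = 10.2.
|zone P △ zone Q| = |zone P| + |zone Q| − 2·|zone P∩zone Q| = 12 + 63 − 20.4 = 54.60.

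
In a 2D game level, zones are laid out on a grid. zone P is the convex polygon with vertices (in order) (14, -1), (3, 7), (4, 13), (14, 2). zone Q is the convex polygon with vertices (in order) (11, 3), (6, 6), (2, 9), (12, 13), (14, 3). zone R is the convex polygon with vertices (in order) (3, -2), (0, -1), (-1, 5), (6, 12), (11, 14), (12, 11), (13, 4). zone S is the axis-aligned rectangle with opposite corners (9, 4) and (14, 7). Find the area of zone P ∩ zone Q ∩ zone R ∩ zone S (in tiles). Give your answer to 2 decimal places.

5.42

The intersection is the polygon with vertices (12.182,4), (9.333,4), (9,4.2), (9,7), (9.454,7).
By the shoelace formula its area is 5.42.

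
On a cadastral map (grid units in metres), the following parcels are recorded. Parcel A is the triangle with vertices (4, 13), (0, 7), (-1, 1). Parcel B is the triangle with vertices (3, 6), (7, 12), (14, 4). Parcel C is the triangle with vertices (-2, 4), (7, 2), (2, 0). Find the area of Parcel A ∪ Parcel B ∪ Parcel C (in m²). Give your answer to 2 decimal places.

By inclusion–exclusion:
Individual areas: |Parcel A| = 9, |Parcel B| = 37, |Parcel C| = 14.
|Parcel A∩Parcel B| = 0.
|Parcel A∩Parcel C| = 0.5487.
|Parcel B∩Parcel C| = 0.
|Parcel A∩Parcel B∩Parcel C| = 0.
|Parcel A ∪ Parcel B ∪ Parcel C| = 60 − 0.5487 + 0 = 59.45.

59.45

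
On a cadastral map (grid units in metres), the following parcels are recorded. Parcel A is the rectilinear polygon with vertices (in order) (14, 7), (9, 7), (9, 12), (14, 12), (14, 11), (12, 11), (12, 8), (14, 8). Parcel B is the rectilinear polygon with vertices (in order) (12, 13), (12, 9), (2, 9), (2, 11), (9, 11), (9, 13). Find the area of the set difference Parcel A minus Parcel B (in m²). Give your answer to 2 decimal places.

|Parcel A| = 19, |Parcel A∩Parcel B| = 9.
|Parcel A ∖ Parcel B| = |Parcel A| − |Parcel A∩Parcel B| = 19 − 9 = 10.00.

10.00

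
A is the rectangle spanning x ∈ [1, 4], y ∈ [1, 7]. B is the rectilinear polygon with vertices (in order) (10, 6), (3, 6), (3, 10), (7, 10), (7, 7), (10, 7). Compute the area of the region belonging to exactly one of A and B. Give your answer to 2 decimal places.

|A| = 18, |B| = 19, |A∩B| = 1.
|A △ B| = |A| + |B| − 2·|A∩B| = 18 + 19 − 2 = 35.00.

35.00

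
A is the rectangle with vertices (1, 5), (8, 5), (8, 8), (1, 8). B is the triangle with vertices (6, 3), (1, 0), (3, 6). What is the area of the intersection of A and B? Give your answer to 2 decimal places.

The intersection is the polygon with vertices (2.667,5), (3,6), (4,5).
By the shoelace formula its area is 0.67.

0.67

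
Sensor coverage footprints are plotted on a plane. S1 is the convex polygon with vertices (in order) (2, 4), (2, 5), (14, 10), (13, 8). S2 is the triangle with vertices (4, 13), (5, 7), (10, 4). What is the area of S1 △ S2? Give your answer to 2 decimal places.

|S1| = 15, |S2| = 13.5, |S1∩S2| = 2.2159.
|S1 △ S2| = |S1| + |S2| − 2·|S1∩S2| = 15 + 13.5 − 4.4317 = 24.07.

24.07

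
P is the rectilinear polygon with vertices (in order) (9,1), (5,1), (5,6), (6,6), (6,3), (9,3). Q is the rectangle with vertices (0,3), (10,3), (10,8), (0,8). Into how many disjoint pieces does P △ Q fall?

1

P △ Q is a single connected region.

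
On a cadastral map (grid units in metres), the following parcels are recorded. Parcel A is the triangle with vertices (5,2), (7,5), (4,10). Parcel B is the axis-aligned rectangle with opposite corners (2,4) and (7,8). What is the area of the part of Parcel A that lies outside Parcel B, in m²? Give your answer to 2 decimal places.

2.53

|Parcel A| = 9.5, |Parcel A∩Parcel B| = 6.9667.
|Parcel A ∖ Parcel B| = |Parcel A| − |Parcel A∩Parcel B| = 9.5 − 6.9667 = 2.53.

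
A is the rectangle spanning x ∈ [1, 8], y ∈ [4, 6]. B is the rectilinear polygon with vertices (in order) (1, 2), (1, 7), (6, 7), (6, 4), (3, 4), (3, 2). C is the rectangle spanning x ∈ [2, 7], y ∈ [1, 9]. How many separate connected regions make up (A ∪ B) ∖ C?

(A ∪ B) ∖ C splits into 2 disjoint pieces (area 2, area 5).

2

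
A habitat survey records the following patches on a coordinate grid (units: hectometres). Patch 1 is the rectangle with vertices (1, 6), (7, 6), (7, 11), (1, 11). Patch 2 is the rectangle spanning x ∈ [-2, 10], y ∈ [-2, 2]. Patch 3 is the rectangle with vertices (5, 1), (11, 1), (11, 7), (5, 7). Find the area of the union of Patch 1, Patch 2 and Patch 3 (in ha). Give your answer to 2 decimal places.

By inclusion–exclusion:
Individual areas: |Patch 1| = 30, |Patch 2| = 48, |Patch 3| = 36.
|Patch 1∩Patch 2| = 0 (no overlap).
|Patch 1∩Patch 3|: x∈[5,7], y∈[6,7] → 2·1 = 2.
|Patch 2∩Patch 3|: x∈[5,10], y∈[1,2] → 5·1 = 5.
|Patch 1∩Patch 2∩Patch 3| = 0.
|Patch 1 ∪ Patch 2 ∪ Patch 3| = 114 − 7 + 0 = 107.00.

107.00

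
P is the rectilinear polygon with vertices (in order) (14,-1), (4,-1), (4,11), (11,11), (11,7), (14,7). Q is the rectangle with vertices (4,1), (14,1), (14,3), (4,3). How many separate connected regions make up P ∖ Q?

2

P ∖ Q splits into 2 disjoint pieces (area 20, area 68).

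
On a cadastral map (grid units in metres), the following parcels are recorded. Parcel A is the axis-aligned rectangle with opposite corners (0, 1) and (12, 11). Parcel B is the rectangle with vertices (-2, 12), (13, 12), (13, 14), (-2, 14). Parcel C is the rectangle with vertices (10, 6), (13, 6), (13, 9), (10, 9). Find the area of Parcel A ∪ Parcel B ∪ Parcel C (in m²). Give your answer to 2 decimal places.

By inclusion–exclusion:
Individual areas: |Parcel A| = 120, |Parcel B| = 30, |Parcel C| = 9.
|Parcel A∩Parcel B| = 0 (no overlap).
|Parcel A∩Parcel C|: x∈[10,12], y∈[6,9] → 2·3 = 6.
|Parcel B∩Parcel C| = 0 (no overlap).
|Parcel A∩Parcel B∩Parcel C| = 0.
|Parcel A ∪ Parcel B ∪ Parcel C| = 159 − 6 + 0 = 153.00.

153.00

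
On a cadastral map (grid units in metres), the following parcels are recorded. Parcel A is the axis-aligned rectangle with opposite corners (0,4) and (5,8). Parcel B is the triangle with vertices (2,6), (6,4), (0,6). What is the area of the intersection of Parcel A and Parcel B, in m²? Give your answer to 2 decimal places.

1.92

The intersection is the polygon with vertices (5,4.333), (0,6), (2,6), (5,4.5).
By the shoelace formula its area is 1.92.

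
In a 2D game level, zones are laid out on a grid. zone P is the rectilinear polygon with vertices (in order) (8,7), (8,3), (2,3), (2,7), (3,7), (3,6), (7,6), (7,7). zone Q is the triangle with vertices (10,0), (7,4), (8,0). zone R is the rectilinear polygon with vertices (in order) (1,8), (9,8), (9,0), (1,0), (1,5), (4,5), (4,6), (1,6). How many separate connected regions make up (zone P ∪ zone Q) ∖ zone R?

(zone P ∪ zone Q) ∖ zone R splits into 2 disjoint pieces (area 0.6667, area 2).

2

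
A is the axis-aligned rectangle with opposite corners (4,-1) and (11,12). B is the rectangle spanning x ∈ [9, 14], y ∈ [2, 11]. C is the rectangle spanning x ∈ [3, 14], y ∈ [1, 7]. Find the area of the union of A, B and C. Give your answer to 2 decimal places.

127.00

By inclusion–exclusion:
Individual areas: |A| = 91, |B| = 45, |C| = 66.
|A∩B|: x∈[9,11], y∈[2,11] → 2·9 = 18.
|A∩C|: x∈[4,11], y∈[1,7] → 7·6 = 42.
|B∩C|: x∈[9,14], y∈[2,7] → 5·5 = 25.
|A∩B∩C| = 10.
|A ∪ B ∪ C| = 202 − 85 + 10 = 127.00.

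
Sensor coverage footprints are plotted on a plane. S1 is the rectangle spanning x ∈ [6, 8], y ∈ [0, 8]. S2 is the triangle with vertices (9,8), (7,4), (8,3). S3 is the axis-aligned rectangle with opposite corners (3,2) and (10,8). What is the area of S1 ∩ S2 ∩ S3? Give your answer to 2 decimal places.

1.50

The intersection is the polygon with vertices (7,4), (8,6), (8,3).
By the shoelace formula its area is 1.50.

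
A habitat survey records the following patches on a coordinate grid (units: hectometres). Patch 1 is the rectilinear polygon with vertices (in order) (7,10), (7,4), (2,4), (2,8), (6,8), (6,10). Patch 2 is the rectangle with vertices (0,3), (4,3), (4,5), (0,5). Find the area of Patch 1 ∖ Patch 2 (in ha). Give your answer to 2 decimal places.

|Patch 1| = 22, |Patch 1∩Patch 2| = 2.
|Patch 1 ∖ Patch 2| = |Patch 1| − |Patch 1∩Patch 2| = 22 − 2 = 20.00.

20.00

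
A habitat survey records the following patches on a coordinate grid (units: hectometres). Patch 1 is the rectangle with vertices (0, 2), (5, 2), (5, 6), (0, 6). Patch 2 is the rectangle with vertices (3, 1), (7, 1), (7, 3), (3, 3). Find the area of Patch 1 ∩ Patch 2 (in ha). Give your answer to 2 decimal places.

|Patch 1∩Patch 2|: x∈[3,5], y∈[2,3] → 2·1 = 2.

2.00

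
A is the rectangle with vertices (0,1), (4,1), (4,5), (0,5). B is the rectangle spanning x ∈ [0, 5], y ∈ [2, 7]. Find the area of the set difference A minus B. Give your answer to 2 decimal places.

|A∩B|: x∈[0,4], y∈[2,5] → 4·3 = 12.
|A| = 16.
|A ∖ B| = |A| − |A∩B| = 16 − 12 = 4.00.

4.00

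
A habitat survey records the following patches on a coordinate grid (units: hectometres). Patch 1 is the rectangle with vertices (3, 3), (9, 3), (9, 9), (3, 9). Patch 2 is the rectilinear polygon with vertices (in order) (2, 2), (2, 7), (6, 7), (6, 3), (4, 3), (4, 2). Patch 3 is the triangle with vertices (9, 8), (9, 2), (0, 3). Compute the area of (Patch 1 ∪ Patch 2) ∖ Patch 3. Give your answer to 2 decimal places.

19.94

|Patch 1 ∪ Patch 2| = 42.
|(Patch 1 ∪ Patch 2) ∩ Patch 3| = 22.0556.
|(Patch 1 ∪ Patch 2) ∖ Patch 3| = 42 − 22.0556 = 19.94.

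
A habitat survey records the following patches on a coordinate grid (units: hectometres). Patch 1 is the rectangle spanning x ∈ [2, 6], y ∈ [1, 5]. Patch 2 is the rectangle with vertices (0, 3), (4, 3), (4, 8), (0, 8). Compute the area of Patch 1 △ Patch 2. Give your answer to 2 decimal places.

|Patch 1∩Patch 2|: x∈[2,4], y∈[3,5] → 2·2 = 4.
|Patch 1 △ Patch 2| = |Patch 1| + |Patch 2| − 2·|Patch 1∩Patch 2| = 16 + 20 − 8 = 28.00.

28.00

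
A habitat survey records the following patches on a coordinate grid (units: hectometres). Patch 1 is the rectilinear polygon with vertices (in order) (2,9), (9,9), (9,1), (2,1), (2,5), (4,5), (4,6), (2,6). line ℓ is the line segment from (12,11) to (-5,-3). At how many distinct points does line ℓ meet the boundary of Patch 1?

The segment meets the boundary at (9,8.529), (2,2.765).

2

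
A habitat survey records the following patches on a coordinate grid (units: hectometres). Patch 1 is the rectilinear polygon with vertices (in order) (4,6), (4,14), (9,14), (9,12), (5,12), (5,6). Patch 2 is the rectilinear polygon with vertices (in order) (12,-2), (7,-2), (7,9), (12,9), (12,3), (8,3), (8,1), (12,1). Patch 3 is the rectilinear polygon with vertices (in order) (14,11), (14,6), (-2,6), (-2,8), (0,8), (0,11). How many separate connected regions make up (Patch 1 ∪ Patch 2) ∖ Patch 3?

2

(Patch 1 ∪ Patch 2) ∖ Patch 3 splits into 2 disjoint pieces (area 11, area 32).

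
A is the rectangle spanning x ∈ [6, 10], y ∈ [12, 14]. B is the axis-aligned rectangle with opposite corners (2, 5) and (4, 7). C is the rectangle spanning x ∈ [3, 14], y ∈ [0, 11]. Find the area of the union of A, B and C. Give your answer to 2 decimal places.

131.00

By inclusion–exclusion:
Individual areas: |A| = 8, |B| = 4, |C| = 121.
|A∩B| = 0 (no overlap).
|A∩C| = 0 (no overlap).
|B∩C|: x∈[3,4], y∈[5,7] → 1·2 = 2.
|A∩B∩C| = 0.
|A ∪ B ∪ C| = 133 − 2 + 0 = 131.00.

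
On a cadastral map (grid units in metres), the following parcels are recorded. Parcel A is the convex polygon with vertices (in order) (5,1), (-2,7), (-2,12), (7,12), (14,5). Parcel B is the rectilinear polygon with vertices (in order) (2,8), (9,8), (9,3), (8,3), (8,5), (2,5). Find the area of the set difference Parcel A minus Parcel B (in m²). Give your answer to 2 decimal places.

|Parcel A| = 112.5, |Parcel A∩Parcel B| = 23.
|Parcel A ∖ Parcel B| = |Parcel A| − |Parcel A∩Parcel B| = 112.5 − 23 = 89.50.

89.50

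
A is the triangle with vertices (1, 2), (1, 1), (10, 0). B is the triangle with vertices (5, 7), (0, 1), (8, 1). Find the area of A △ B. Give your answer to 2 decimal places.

24.00

|A| = 4.5, |B| = 24, |A∩B| = 2.25.
|A △ B| = |A| + |B| − 2·|A∩B| = 4.5 + 24 − 4.5 = 24.00.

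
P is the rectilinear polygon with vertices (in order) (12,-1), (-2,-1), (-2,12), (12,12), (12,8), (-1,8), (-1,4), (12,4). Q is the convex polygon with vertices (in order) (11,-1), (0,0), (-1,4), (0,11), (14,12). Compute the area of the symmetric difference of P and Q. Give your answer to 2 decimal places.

93.26

|P| = 130, |Q| = 155.5, |P∩Q| = 96.119.
|P △ Q| = |P| + |Q| − 2·|P∩Q| = 130 + 155.5 − 192.2381 = 93.26.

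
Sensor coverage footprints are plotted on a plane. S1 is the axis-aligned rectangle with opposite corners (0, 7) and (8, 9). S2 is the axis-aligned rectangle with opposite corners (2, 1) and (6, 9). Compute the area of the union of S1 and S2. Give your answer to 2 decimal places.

By inclusion–exclusion:
Individual areas: |S1| = 16, |S2| = 32.
|S1∩S2|: x∈[2,6], y∈[7,9] → 4·2 = 8.
|S1 ∪ S2| = 48 − 8 = 40.00.

40.00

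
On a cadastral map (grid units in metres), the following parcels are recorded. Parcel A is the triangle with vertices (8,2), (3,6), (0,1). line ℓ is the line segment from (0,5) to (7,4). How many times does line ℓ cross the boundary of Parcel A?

2

The segment meets the boundary at (5.174,4.261), (2.211,4.684).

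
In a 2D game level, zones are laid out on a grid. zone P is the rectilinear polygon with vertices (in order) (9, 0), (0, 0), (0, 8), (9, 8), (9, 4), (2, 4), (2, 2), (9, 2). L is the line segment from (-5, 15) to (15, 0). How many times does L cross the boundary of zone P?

The segment meets the boundary at (9,4.5), (4.333,8).

2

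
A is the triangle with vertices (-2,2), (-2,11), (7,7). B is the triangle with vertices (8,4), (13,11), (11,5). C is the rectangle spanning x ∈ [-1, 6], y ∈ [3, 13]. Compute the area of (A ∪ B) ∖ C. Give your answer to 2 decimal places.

|A ∪ B| = 48.5.
|(A ∪ B) ∩ C| = 31.3222.
|(A ∪ B) ∖ C| = 48.5 − 31.3222 = 17.18.

17.18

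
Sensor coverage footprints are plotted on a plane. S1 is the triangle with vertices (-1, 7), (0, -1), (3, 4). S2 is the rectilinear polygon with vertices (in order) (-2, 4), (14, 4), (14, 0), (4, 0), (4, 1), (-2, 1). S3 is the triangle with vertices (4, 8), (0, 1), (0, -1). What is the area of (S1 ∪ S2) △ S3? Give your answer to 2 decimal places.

|S1 ∪ S2| = 64.8875.
|(S1 ∪ S2) ∩ S3| = 3.2479.
|(S1 ∪ S2) △ S3| = 64.8875 + 4 − 6.4958 = 62.39.

62.39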